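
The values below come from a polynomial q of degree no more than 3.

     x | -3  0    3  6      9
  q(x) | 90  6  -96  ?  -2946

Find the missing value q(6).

-864

On equispaced nodes a degree-3 polynomial has vanishing fourth forward difference, so
  q(-3) - 4·q(0) + 6·q(3) - 4·q(6) + q(9) = 0.
Substituting the known values and solving for q(6):
  -4·q(6) = 3456
  q(6) = -864.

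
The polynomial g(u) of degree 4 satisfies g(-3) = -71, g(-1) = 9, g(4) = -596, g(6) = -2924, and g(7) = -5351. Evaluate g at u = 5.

-1431

Write g(u) = au^4 + bu^3 + cu^2 + du + e. Substituting each data point gives a linear system:
  81a - 27b + 9c - 3d + e = -71
  a - b + c - d + e = 9
  256a + 64b + 16c + 4d + e = -596
  1296a + 216b + 36c + 6d + e = -2924
  2401a + 343b + 49c + 7d + e = -5351
Solving the system yields a = -2, b = -2, c = 3, d = -2, e = 4.
So g(u) = -2u^4 - 2u^3 + 3u^2 - 2u + 4.
Then g(5) = -1431.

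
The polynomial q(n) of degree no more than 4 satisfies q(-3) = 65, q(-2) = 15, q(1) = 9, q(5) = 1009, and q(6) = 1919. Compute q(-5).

489

Using the Lagrange interpolation formula with nodes -3, -2, 1, 5, 6:
  L_0(n) = (n + 2)(n - 1)(n - 5)(n - 6) / 288
  L_1(n) = (n + 3)(n - 1)(n - 5)(n - 6) / -168
  L_2(n) = (n + 3)(n + 2)(n - 5)(n - 6) / 240
  L_3(n) = (n + 3)(n + 2)(n - 1)(n - 6) / -224
  L_4(n) = (n + 3)(n + 2)(n - 1)(n - 5) / 360
Then q(n) = 65·L_0(n) + 15·L_1(n) + 9·L_2(n) + 1009·L_3(n) + 1919·L_4(n).
Expanding and collecting terms gives q(n) = n^4 + 2n^3 + 5n^2 + 2n - 1.
Evaluating at n = -5: q(-5) = 489.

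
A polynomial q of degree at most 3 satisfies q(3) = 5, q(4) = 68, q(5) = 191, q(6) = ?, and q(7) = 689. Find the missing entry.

On equispaced nodes a degree-3 polynomial has vanishing fourth forward difference, so
  q(3) - 4·q(4) + 6·q(5) - 4·q(6) + q(7) = 0.
Substituting the known values and solving for q(6):
  -4·q(6) = -1568
  q(6) = 392.

392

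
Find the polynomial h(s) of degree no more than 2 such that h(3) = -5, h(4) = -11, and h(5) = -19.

Write h(s) = as^2 + bs + c. Substituting each data point gives a linear system:
  9a + 3b + c = -5
  16a + 4b + c = -11
  25a + 5b + c = -19
Solving the system yields a = -1, b = 1, c = 1.
So h(s) = -s^2 + s + 1.
Check: h(3) = -5. ✓

h(s) = -s^2 + s + 1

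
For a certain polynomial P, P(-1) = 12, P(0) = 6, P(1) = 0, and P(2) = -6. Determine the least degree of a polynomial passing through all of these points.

1

Forward differences of the values at x = -1, 0, 1, 2:
  P  : 12  6  0  -6
  Δ  : -6  -6  -6
  Δ^2: 0  0
  Δ^3: 0
The first differences are constant (-6) and nonzero, while all higher differences vanish, so the minimal degree is 1.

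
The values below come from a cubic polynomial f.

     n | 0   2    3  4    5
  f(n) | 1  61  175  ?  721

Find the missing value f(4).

The 4 known points determine the degree-3 polynomial uniquely.
Write f(n) = an^3 + bn^2 + cn + d. Substituting each data point gives a linear system:
  d = 1
  8a + 4b + 2c + d = 61
  27a + 9b + 3c + d = 175
  125a + 25b + 5c + d = 721
Solving the system yields a = 5, b = 3, c = 4, d = 1.
So f(n) = 5n^3 + 3n^2 + 4n + 1.
Then f(4) = 385.

385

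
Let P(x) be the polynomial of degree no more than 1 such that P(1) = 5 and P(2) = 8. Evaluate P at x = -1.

Using the Lagrange interpolation formula with nodes 1, 2:
  L_0(x) = (x - 2) / -1
  L_1(x) = (x - 1) / 1
Then P(x) = 5·L_0(x) + 8·L_1(x).
Expanding and collecting terms gives P(x) = 3x + 2.
Evaluating at x = -1: P(-1) = -1.

-1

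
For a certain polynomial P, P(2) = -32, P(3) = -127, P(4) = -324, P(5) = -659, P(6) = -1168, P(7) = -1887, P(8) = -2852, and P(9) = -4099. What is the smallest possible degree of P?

3

Forward differences of the values at u = 2, 3, 4, 5, 6, 7, 8, 9:
  P  : -32  -127  -324  -659  -1168  -1887  -2852  -4099
  Δ  : -95  -197  -335  -509  -719  -965  -1247
  Δ^2: -102  -138  -174  -210  -246  -282
  Δ^3: -36  -36  -36  -36  -36
  Δ^4: 0  0  0  0
  Δ^5: 0  0  0
  Δ^6: 0  0
  Δ^7: 0
The third differences are constant (-36) and nonzero, while all higher differences vanish, so the minimal degree is 3.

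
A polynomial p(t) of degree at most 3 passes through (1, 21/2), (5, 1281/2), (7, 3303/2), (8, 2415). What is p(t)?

Using the Lagrange interpolation formula with nodes 1, 5, 7, 8:
  L_0(t) = (t - 5)(t - 7)(t - 8) / -168
  L_1(t) = (t - 1)(t - 7)(t - 8) / 24
  L_2(t) = (t - 1)(t - 5)(t - 8) / -12
  L_3(t) = (t - 1)(t - 5)(t - 7) / 21
Then p(t) = 21/2·L_0(t) + 1281/2·L_1(t) + 3303/2·L_2(t) + 2415·L_3(t).
Expanding and collecting terms gives p(t) = 4t^3 + 6t^2 - (5/2)t + 3.
Check: p(7) = 3303/2. ✓

p(t) = 4t^3 + 6t^2 - (5/2)t + 3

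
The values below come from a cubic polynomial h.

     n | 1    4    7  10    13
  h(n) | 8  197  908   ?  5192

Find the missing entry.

On equispaced nodes a degree-3 polynomial has vanishing fourth forward difference, so
  h(1) - 4·h(4) + 6·h(7) - 4·h(10) + h(13) = 0.
Substituting the known values and solving for h(10):
  -4·h(10) = -9860
  h(10) = 2465.

2465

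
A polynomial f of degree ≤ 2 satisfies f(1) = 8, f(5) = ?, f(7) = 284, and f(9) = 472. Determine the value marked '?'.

144

The 3 known points determine the degree-2 polynomial uniquely.
Write f(s) = as^2 + bs + c. Substituting each data point gives a linear system:
  a + b + c = 8
  49a + 7b + c = 284
  81a + 9b + c = 472
Solving the system yields a = 6, b = -2, c = 4.
So f(s) = 6s² - 2s + 4.
Then f(5) = 144.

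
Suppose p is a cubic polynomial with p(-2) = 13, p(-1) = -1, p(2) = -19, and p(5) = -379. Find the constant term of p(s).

Write p(s) = as^3 + bs^2 + cs + d. Substituting each data point gives a linear system:
  -8a + 4b - 2c + d = 13
  -a + b - c + d = -1
  8a + 4b + 2c + d = -19
  125a + 25b + 5c + d = -379
Solving the system yields a = -3, b = -1, c = 4, d = 1.
So p(s) = -3s^3 - s^2 + 4s + 1.
The constant term is 1.

1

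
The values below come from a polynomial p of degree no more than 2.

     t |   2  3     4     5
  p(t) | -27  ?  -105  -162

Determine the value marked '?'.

On equispaced nodes a degree-2 polynomial has vanishing third forward difference, so
  - p(2) + 3·p(3) - 3·p(4) + p(5) = 0.
Substituting the known values and solving for p(3):
  3·p(3) = -180
  p(3) = -60.

-60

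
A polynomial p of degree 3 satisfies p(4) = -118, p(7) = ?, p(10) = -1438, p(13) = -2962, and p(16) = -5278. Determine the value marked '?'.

-544

On equispaced nodes a degree-3 polynomial has vanishing fourth forward difference, so
  p(4) - 4·p(7) + 6·p(10) - 4·p(13) + p(16) = 0.
Substituting the known values and solving for p(7):
  -4·p(7) = 2176
  p(7) = -544.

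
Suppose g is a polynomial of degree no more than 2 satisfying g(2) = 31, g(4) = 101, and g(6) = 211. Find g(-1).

Forward differences of the values at n = 2, 4, 6:
  g  : 31  101  211
  Δ  : 70  110
  Δ^2: 40
The second differences are constant, confirming degree 2.
Interpolating (Newton forward form) and evaluating at n = -1 gives g(-1) = 1.

1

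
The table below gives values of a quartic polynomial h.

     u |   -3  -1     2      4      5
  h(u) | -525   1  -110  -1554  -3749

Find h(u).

h(u) = -6u^4 + u^3 - 4u^2 - 6u + 6

Write h(u) = au^4 + bu^3 + cu^2 + du + e. Substituting each data point gives a linear system:
  81a - 27b + 9c - 3d + e = -525
  a - b + c - d + e = 1
  16a + 8b + 4c + 2d + e = -110
  256a + 64b + 16c + 4d + e = -1554
  625a + 125b + 25c + 5d + e = -3749
Solving the system yields a = -6, b = 1, c = -4, d = -6, e = 6.
So h(u) = -6u^4 + u^3 - 4u^2 - 6u + 6.
Check: h(2) = -110. ✓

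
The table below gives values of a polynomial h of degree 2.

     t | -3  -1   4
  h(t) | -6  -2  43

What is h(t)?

Write h(t) = at^2 + bt + c. Substituting each data point gives a linear system:
  9a - 3b + c = -6
  a - b + c = -2
  16a + 4b + c = 43
Solving the system yields a = 1, b = 6, c = 3.
So h(t) = t² + 6t + 3.
Check: h(4) = 43. ✓

h(t) = t^2 + 6t + 3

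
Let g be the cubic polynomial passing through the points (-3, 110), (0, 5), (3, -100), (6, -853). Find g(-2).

35

Forward differences of the values at x = -3, 0, 3, 6:
  g  : 110  5  -100  -853
  Δ  : -105  -105  -753
  Δ^2: 0  -648
  Δ^3: -648
The third differences are constant, confirming degree 3.
Interpolating (Newton forward form) and evaluating at x = -2 gives g(-2) = 35.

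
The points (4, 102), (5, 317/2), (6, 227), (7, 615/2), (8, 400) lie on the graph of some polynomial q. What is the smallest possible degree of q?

Forward differences of the values at t = 4, 5, 6, 7, 8:
  q  : 102  317/2  227  615/2  400
  Δ  : 113/2  137/2  161/2  185/2
  Δ^2: 12  12  12
  Δ^3: 0  0
  Δ^4: 0
The second differences are constant (12) and nonzero, while all higher differences vanish, so the minimal degree is 2.

2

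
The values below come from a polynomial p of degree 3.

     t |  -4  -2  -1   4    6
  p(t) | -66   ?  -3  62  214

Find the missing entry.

The 4 known points determine the degree-3 polynomial uniquely.
Write p(t) = at^3 + bt^2 + ct + d. Substituting each data point gives a linear system:
  -64a + 16b - 4c + d = -66
  -a + b - c + d = -3
  64a + 16b + 4c + d = 62
  216a + 36b + 6c + d = 214
Solving the system yields a = 1, b = 0, c = 0, d = -2.
So p(t) = t^3 - 2.
Then p(-2) = -10.

-10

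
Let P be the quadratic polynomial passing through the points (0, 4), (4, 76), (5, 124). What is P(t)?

P(t) = 6t^2 - 6t + 4

Write P(t) = at^2 + bt + c. Substituting each data point gives a linear system:
  c = 4
  16a + 4b + c = 76
  25a + 5b + c = 124
Solving the system yields a = 6, b = -6, c = 4.
So P(t) = 6t^2 - 6t + 4.
Check: P(4) = 76. ✓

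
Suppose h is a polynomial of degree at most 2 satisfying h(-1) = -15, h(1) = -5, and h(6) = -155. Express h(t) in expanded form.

h(t) = -5t^2 + 5t - 5

Write h(t) = at^2 + bt + c. Substituting each data point gives a linear system:
  a - b + c = -15
  a + b + c = -5
  36a + 6b + c = -155
Solving the system yields a = -5, b = 5, c = -5.
So h(t) = -5t^2 + 5t - 5.
Check: h(6) = -155. ✓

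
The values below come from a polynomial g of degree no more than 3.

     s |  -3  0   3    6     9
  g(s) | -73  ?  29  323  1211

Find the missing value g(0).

On equispaced nodes a degree-3 polynomial has vanishing fourth forward difference, so
  g(-3) - 4·g(0) + 6·g(3) - 4·g(6) + g(9) = 0.
Substituting the known values and solving for g(0):
  -4·g(0) = -20
  g(0) = 5.

5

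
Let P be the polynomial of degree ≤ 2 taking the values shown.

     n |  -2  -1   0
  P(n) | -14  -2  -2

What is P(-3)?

Forward differences of the values at n = -2, -1, 0:
  P  : -14  -2  -2
  Δ  : 12  0
  Δ^2: -12
The second differences are constant, confirming degree 2.
Interpolating (Newton forward form) and evaluating at n = -3 gives P(-3) = -38.

-38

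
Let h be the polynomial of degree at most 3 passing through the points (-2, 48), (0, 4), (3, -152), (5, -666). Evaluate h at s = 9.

-3758

Write h(s) = as^3 + bs^2 + cs + d. Substituting each data point gives a linear system:
  -8a + 4b - 2c + d = 48
  d = 4
  27a + 9b + 3c + d = -152
  125a + 25b + 5c + d = -666
Solving the system yields a = -5, b = -1, c = -4, d = 4.
So h(s) = -5s^3 - s^2 - 4s + 4.
Then h(9) = -3758.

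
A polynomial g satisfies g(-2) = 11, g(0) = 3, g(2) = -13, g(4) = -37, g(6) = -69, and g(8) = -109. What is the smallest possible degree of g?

2

Forward differences of the values at t = -2, 0, 2, 4, 6, 8:
  g  : 11  3  -13  -37  -69  -109
  Δ  : -8  -16  -24  -32  -40
  Δ^2: -8  -8  -8  -8
  Δ^3: 0  0  0
  Δ^4: 0  0
  Δ^5: 0
The second differences are constant (-8) and nonzero, while all higher differences vanish, so the minimal degree is 2.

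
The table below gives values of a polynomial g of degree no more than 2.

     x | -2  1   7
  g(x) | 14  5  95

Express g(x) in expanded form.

g(x) = 2x^2 - x + 4

Write g(x) = ax^2 + bx + c. Substituting each data point gives a linear system:
  4a - 2b + c = 14
  a + b + c = 5
  49a + 7b + c = 95
Solving the system yields a = 2, b = -1, c = 4.
So g(x) = 2x^2 - x + 4.
Check: g(-2) = 14. ✓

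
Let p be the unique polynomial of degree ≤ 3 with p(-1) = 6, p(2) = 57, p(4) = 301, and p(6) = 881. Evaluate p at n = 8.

1941

Write p(n) = an^3 + bn^2 + cn + d. Substituting each data point gives a linear system:
  -a + b - c + d = 6
  8a + 4b + 2c + d = 57
  64a + 16b + 4c + d = 301
  216a + 36b + 6c + d = 881
Solving the system yields a = 3, b = 6, c = 2, d = 5.
So p(n) = 3n³ + 6n² + 2n + 5.
Then p(8) = 1941.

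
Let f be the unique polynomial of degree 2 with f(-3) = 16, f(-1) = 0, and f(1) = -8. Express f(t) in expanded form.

Using the Lagrange interpolation formula with nodes -3, -1, 1:
  L_0(t) = (t + 1)(t - 1) / 8
  L_1(t) = (t + 3)(t - 1) / -4
  L_2(t) = (t + 3)(t + 1) / 8
Then f(t) = 16·L_0(t) + 0·L_1(t) - 8·L_2(t).
Expanding and collecting terms gives f(t) = t^2 - 4t - 5.
Check: f(-1) = 0. ✓

f(t) = t^2 - 4t - 5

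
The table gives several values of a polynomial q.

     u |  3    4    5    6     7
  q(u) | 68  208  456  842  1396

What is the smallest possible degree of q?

3

Forward differences of the values at u = 3, 4, 5, 6, 7:
  q  : 68  208  456  842  1396
  Δ  : 140  248  386  554
  Δ^2: 108  138  168
  Δ^3: 30  30
  Δ^4: 0
The third differences are constant (30) and nonzero, while all higher differences vanish, so the minimal degree is 3.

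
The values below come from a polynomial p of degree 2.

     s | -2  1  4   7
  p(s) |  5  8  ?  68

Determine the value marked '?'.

On equispaced nodes a degree-2 polynomial has vanishing third forward difference, so
  - p(-2) + 3·p(1) - 3·p(4) + p(7) = 0.
Substituting the known values and solving for p(4):
  -3·p(4) = -87
  p(4) = 29.

29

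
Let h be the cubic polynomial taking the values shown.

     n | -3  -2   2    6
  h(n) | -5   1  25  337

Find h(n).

h(n) = n^3 + 3n^2 + 2n + 1

Using the Lagrange interpolation formula with nodes -3, -2, 2, 6:
  L_0(n) = (n + 2)(n - 2)(n - 6) / -45
  L_1(n) = (n + 3)(n - 2)(n - 6) / 32
  L_2(n) = (n + 3)(n + 2)(n - 6) / -80
  L_3(n) = (n + 3)(n + 2)(n - 2) / 288
Then h(n) = -5·L_0(n) + 1·L_1(n) + 25·L_2(n) + 337·L_3(n).
Expanding and collecting terms gives h(n) = n³ + 3n² + 2n + 1.
Check: h(2) = 25. ✓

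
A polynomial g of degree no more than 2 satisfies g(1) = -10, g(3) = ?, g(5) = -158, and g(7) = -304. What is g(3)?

-60

On equispaced nodes a degree-2 polynomial has vanishing third forward difference, so
  - g(1) + 3·g(3) - 3·g(5) + g(7) = 0.
Substituting the known values and solving for g(3):
  3·g(3) = -180
  g(3) = -60.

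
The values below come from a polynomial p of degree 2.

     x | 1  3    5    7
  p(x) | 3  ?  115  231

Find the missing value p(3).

39

The 3 known points determine the degree-2 polynomial uniquely.
Write p(x) = ax^2 + bx + c. Substituting each data point gives a linear system:
  a + b + c = 3
  25a + 5b + c = 115
  49a + 7b + c = 231
Solving the system yields a = 5, b = -2, c = 0.
So p(x) = 5x² - 2x.
Then p(3) = 39.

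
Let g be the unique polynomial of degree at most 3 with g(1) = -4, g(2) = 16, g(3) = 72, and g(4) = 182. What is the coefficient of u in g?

Write g(u) = au^3 + bu^2 + cu + d. Substituting each data point gives a linear system:
  a + b + c + d = -4
  8a + 4b + 2c + d = 16
  27a + 9b + 3c + d = 72
  64a + 16b + 4c + d = 182
Solving the system yields a = 3, b = 0, c = -1, d = -6.
So g(u) = 3u^3 - u - 6.
The coefficient of u is -1.

-1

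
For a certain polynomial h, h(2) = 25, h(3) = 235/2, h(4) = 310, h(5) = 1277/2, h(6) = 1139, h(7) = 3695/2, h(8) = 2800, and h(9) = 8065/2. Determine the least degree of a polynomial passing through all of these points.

3

Forward differences of the values at t = 2, 3, 4, 5, 6, 7, 8, 9:
  h  : 25  235/2  310  1277/2  1139  3695/2  2800  8065/2
  Δ  : 185/2  385/2  657/2  1001/2  1417/2  1905/2  2465/2
  Δ^2: 100  136  172  208  244  280
  Δ^3: 36  36  36  36  36
  Δ^4: 0  0  0  0
  Δ^5: 0  0  0
  Δ^6: 0  0
  Δ^7: 0
The third differences are constant (36) and nonzero, while all higher differences vanish, so the minimal degree is 3.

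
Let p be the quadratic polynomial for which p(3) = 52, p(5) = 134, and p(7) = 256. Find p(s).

p(s) = 5s^2 + s + 4

Using the Lagrange interpolation formula with nodes 3, 5, 7:
  L_0(s) = (s - 5)(s - 7) / 8
  L_1(s) = (s - 3)(s - 7) / -4
  L_2(s) = (s - 3)(s - 5) / 8
Then p(s) = 52·L_0(s) + 134·L_1(s) + 256·L_2(s).
Expanding and collecting terms gives p(s) = 5s^2 + s + 4.
Check: p(5) = 134. ✓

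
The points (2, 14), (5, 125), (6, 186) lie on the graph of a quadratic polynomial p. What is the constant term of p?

0

Write p(u) = au^2 + bu + c. Substituting each data point gives a linear system:
  4a + 2b + c = 14
  25a + 5b + c = 125
  36a + 6b + c = 186
Solving the system yields a = 6, b = -5, c = 0.
So p(u) = 6u^2 - 5u.
The constant term is 0.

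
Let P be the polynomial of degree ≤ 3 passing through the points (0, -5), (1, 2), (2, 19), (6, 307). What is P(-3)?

Write P(s) = as^3 + bs^2 + cs + d. Substituting each data point gives a linear system:
  d = -5
  a + b + c + d = 2
  8a + 4b + 2c + d = 19
  216a + 36b + 6c + d = 307
Solving the system yields a = 1, b = 2, c = 4, d = -5.
So P(s) = s^3 + 2s^2 + 4s - 5.
Then P(-3) = -26.

-26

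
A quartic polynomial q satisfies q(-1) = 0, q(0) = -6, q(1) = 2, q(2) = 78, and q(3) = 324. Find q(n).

q(n) = 2n^4 + 5n^3 + 5n^2 - 4n - 6

Write q(n) = an^4 + bn^3 + cn^2 + dn + e. Substituting each data point gives a linear system:
  a - b + c - d + e = 0
  e = -6
  a + b + c + d + e = 2
  16a + 8b + 4c + 2d + e = 78
  81a + 27b + 9c + 3d + e = 324
Solving the system yields a = 2, b = 5, c = 5, d = -4, e = -6.
So q(n) = 2n^4 + 5n^3 + 5n^2 - 4n - 6.
Check: q(3) = 324. ✓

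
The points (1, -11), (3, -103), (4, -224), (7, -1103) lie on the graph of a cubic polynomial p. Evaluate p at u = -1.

Write p(u) = au^3 + bu^2 + cu + d. Substituting each data point gives a linear system:
  a + b + c + d = -11
  27a + 9b + 3c + d = -103
  64a + 16b + 4c + d = -224
  343a + 49b + 7c + d = -1103
Solving the system yields a = -3, b = -1, c = -3, d = -4.
So p(u) = -3u³ - u² - 3u - 4.
Then p(-1) = 1.

1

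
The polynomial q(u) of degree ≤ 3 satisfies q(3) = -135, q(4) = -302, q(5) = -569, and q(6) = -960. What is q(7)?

-1499

Using the Lagrange interpolation formula with nodes 3, 4, 5, 6:
  L_0(u) = (u - 4)(u - 5)(u - 6) / -6
  L_1(u) = (u - 3)(u - 5)(u - 6) / 2
  L_2(u) = (u - 3)(u - 4)(u - 6) / -2
  L_3(u) = (u - 3)(u - 4)(u - 5) / 6
Then q(u) = -135·L_0(u) - 302·L_1(u) - 569·L_2(u) - 960·L_3(u).
Expanding and collecting terms gives q(u) = -4u³ - 2u² - 5u + 6.
Evaluating at u = 7: q(7) = -1499.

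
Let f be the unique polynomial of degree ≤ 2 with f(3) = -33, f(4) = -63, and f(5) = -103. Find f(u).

Write f(u) = au^2 + bu + c. Substituting each data point gives a linear system:
  9a + 3b + c = -33
  16a + 4b + c = -63
  25a + 5b + c = -103
Solving the system yields a = -5, b = 5, c = -3.
So f(u) = -5u^2 + 5u - 3.
Check: f(5) = -103. ✓

f(u) = -5u^2 + 5u - 3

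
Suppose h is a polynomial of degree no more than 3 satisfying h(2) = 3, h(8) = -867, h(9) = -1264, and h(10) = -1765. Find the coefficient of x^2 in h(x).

Write h(x) = ax^3 + bx^2 + cx + d. Substituting each data point gives a linear system:
  8a + 4b + 2c + d = 3
  512a + 64b + 8c + d = -867
  729a + 81b + 9c + d = -1264
  1000a + 100b + 10c + d = -1765
Solving the system yields a = -2, b = 2, c = 3, d = 5.
So h(x) = -2x^3 + 2x^2 + 3x + 5.
The coefficient of x^2 is 2.

2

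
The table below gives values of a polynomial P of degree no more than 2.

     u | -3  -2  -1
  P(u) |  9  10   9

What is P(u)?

Using the Lagrange interpolation formula with nodes -3, -2, -1:
  L_0(u) = (u + 2)(u + 1) / 2
  L_1(u) = (u + 3)(u + 1) / -1
  L_2(u) = (u + 3)(u + 2) / 2
Then P(u) = 9·L_0(u) + 10·L_1(u) + 9·L_2(u).
Expanding and collecting terms gives P(u) = -u² - 4u + 6.
Check: P(-3) = 9. ✓

P(u) = -u^2 - 4u + 6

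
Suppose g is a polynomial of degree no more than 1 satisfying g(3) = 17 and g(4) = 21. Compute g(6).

29

Write g(t) = at + b. Substituting each data point gives a linear system:
  3a + b = 17
  4a + b = 21
Solving the system yields a = 4, b = 5.
So g(t) = 4t + 5.
Then g(6) = 29.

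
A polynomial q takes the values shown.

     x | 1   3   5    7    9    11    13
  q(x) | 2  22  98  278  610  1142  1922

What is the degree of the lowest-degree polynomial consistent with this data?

Forward differences of the values at x = 1, 3, 5, 7, 9, 11, 13:
  q  : 2  22  98  278  610  1142  1922
  Δ  : 20  76  180  332  532  780
  Δ^2: 56  104  152  200  248
  Δ^3: 48  48  48  48
  Δ^4: 0  0  0
  Δ^5: 0  0
  Δ^6: 0
The third differences are constant (48) and nonzero, while all higher differences vanish, so the minimal degree is 3.

3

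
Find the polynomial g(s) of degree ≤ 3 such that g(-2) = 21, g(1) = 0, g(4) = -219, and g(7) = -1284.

Write g(s) = as^3 + bs^2 + cs + d. Substituting each data point gives a linear system:
  -8a + 4b - 2c + d = 21
  a + b + c + d = 0
  64a + 16b + 4c + d = -219
  343a + 49b + 7c + d = -1284
Solving the system yields a = -4, b = 1, c = 6, d = -3.
So g(s) = -4s³ + s² + 6s - 3.
Check: g(7) = -1284. ✓

g(s) = -4s^3 + s^2 + 6s - 3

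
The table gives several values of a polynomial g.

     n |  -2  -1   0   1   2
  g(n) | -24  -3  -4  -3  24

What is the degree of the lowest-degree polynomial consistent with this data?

Forward differences of the values at n = -2, -1, 0, 1, 2:
  g  : -24  -3  -4  -3  24
  Δ  : 21  -1  1  27
  Δ^2: -22  2  26
  Δ^3: 24  24
  Δ^4: 0
The third differences are constant (24) and nonzero, while all higher differences vanish, so the minimal degree is 3.

3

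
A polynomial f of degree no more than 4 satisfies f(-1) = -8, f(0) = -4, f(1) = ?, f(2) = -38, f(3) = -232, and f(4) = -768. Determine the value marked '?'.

The 5 known points determine the degree-4 polynomial uniquely.
Write f(s) = as^4 + bs^3 + cs^2 + ds + e. Substituting each data point gives a linear system:
  a - b + c - d + e = -8
  e = -4
  16a + 8b + 4c + 2d + e = -38
  81a + 27b + 9c + 3d + e = -232
  256a + 64b + 16c + 4d + e = -768
Solving the system yields a = -3, b = -1, c = 3, d = 5, e = -4.
So f(s) = -3s^4 - s^3 + 3s^2 + 5s - 4.
Then f(1) = 0.

0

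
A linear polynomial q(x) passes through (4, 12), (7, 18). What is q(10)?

Write q(x) = ax + b. Substituting each data point gives a linear system:
  4a + b = 12
  7a + b = 18
Solving the system yields a = 2, b = 4.
So q(x) = 2x + 4.
Then q(10) = 24.

24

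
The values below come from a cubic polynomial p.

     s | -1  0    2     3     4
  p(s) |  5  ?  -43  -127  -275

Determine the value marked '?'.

The 4 known points determine the degree-3 polynomial uniquely.
Write p(s) = as^3 + bs^2 + cs + d. Substituting each data point gives a linear system:
  -a + b - c + d = 5
  8a + 4b + 2c + d = -43
  27a + 9b + 3c + d = -127
  64a + 16b + 4c + d = -275
Solving the system yields a = -3, b = -5, c = -2, d = 5.
So p(s) = -3s³ - 5s² - 2s + 5.
Then p(0) = 5.

5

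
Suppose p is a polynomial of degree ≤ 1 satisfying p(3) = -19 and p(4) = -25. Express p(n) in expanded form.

p(n) = -6n - 1

Write p(n) = an + b. Substituting each data point gives a linear system:
  3a + b = -19
  4a + b = -25
Solving the system yields a = -6, b = -1.
So p(n) = -6n - 1.
Check: p(3) = -19. ✓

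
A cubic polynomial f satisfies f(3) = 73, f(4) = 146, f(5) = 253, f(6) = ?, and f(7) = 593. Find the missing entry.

The 4 known points determine the degree-3 polynomial uniquely.
Write f(s) = as^3 + bs^2 + cs + d. Substituting each data point gives a linear system:
  27a + 9b + 3c + d = 73
  64a + 16b + 4c + d = 146
  125a + 25b + 5c + d = 253
  343a + 49b + 7c + d = 593
Solving the system yields a = 1, b = 5, c = 1, d = -2.
So f(s) = s^3 + 5s^2 + s - 2.
Then f(6) = 400.

400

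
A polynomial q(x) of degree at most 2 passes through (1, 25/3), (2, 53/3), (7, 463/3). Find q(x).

Using the Lagrange interpolation formula with nodes 1, 2, 7:
  L_0(x) = (x - 2)(x - 7) / 6
  L_1(x) = (x - 1)(x - 7) / -5
  L_2(x) = (x - 1)(x - 2) / 30
Then q(x) = 25/3·L_0(x) + 53/3·L_1(x) + 463/3·L_2(x).
Expanding and collecting terms gives q(x) = 3x^2 + (1/3)x + 5.
Check: q(2) = 53/3. ✓

q(x) = 3x^2 + (1/3)x + 5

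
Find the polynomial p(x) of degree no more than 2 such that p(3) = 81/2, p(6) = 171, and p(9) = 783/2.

p(x) = 5x^2 - (3/2)x

Using the Lagrange interpolation formula with nodes 3, 6, 9:
  L_0(x) = (x - 6)(x - 9) / 18
  L_1(x) = (x - 3)(x - 9) / -9
  L_2(x) = (x - 3)(x - 6) / 18
Then p(x) = 81/2·L_0(x) + 171·L_1(x) + 783/2·L_2(x).
Expanding and collecting terms gives p(x) = 5x^2 - (3/2)x.
Check: p(3) = 81/2. ✓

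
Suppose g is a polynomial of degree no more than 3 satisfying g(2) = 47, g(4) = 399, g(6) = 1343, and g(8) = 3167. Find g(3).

167

Forward differences of the values at s = 2, 4, 6, 8:
  g  : 47  399  1343  3167
  Δ  : 352  944  1824
  Δ^2: 592  880
  Δ^3: 288
The third differences are constant, confirming degree 3.
Interpolating (Newton forward form) and evaluating at s = 3 gives g(3) = 167.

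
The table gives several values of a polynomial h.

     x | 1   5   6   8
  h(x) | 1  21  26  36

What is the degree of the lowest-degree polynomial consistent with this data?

1

Divided differences on the nodes 1, 5, 6, 8:
  order 0: 1  21  26  36
  order 1: 5  5  5
  order 2: 0  0
  order 3: 0
The order-1 divided differences are all 5 (nonzero) and every higher order vanishes, so the data lies on a polynomial of degree exactly 1.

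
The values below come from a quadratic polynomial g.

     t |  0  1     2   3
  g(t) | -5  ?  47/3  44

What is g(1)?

On equispaced nodes a degree-2 polynomial has vanishing third forward difference, so
  - g(0) + 3·g(1) - 3·g(2) + g(3) = 0.
Substituting the known values and solving for g(1):
  3·g(1) = -2
  g(1) = -2/3.

-2/3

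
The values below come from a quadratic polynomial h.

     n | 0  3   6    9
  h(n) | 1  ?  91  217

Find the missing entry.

The 3 known points determine the degree-2 polynomial uniquely.
Write h(n) = an^2 + bn + c. Substituting each data point gives a linear system:
  c = 1
  36a + 6b + c = 91
  81a + 9b + c = 217
Solving the system yields a = 3, b = -3, c = 1.
So h(n) = 3n^2 - 3n + 1.
Then h(3) = 19.

19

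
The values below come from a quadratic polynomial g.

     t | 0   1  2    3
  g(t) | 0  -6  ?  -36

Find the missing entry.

-18

The 3 known points determine the degree-2 polynomial uniquely.
Write g(t) = at^2 + bt + c. Substituting each data point gives a linear system:
  c = 0
  a + b + c = -6
  9a + 3b + c = -36
Solving the system yields a = -3, b = -3, c = 0.
So g(t) = -3t^2 - 3t.
Then g(2) = -18.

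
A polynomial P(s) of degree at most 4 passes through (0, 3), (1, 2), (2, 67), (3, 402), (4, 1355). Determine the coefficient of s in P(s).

Write P(s) = as^4 + bs^3 + cs^2 + ds + e. Substituting each data point gives a linear system:
  e = 3
  a + b + c + d + e = 2
  16a + 8b + 4c + 2d + e = 67
  81a + 27b + 9c + 3d + e = 402
  256a + 64b + 16c + 4d + e = 1355
Solving the system yields a = 6, b = -2, c = -3, d = -2, e = 3.
So P(s) = 6s^4 - 2s^3 - 3s^2 - 2s + 3.
The coefficient of s is -2.

-2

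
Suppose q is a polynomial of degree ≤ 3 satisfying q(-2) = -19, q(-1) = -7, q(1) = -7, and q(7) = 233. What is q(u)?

Using the Lagrange interpolation formula with nodes -2, -1, 1, 7:
  L_0(u) = (u + 1)(u - 1)(u - 7) / -27
  L_1(u) = (u + 2)(u - 1)(u - 7) / 16
  L_2(u) = (u + 2)(u + 1)(u - 7) / -36
  L_3(u) = (u + 2)(u + 1)(u - 1) / 432
Then q(u) = -19·L_0(u) - 7·L_1(u) - 7·L_2(u) + 233·L_3(u).
Expanding and collecting terms gives q(u) = u^3 - 2u^2 - u - 5.
Check: q(-2) = -19. ✓

q(u) = u^3 - 2u^2 - u - 5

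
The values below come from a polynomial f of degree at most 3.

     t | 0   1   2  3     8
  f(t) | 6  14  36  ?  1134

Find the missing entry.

The 4 known points determine the degree-3 polynomial uniquely.
Write f(t) = at^3 + bt^2 + ct + d. Substituting each data point gives a linear system:
  d = 6
  a + b + c + d = 14
  8a + 4b + 2c + d = 36
  512a + 64b + 8c + d = 1134
Solving the system yields a = 2, b = 1, c = 5, d = 6.
So f(t) = 2t^3 + t^2 + 5t + 6.
Then f(3) = 84.

84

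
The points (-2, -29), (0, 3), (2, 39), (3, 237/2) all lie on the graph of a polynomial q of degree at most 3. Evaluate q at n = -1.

Using the Lagrange interpolation formula with nodes -2, 0, 2, 3:
  L_0(n) = n(n - 2)(n - 3) / -40
  L_1(n) = (n + 2)(n - 2)(n - 3) / 12
  L_2(n) = (n + 2)n(n - 3) / -8
  L_3(n) = (n + 2)n(n - 2) / 15
Then q(n) = -29·L_0(n) + 3·L_1(n) + 39·L_2(n) + 237/2·L_3(n).
Expanding and collecting terms gives q(n) = 4n^3 + (1/2)n^2 + n + 3.
Evaluating at n = -1: q(-1) = -3/2.

-3/2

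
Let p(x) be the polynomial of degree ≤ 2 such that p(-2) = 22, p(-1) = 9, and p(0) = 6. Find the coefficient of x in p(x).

Write p(x) = ax^2 + bx + c. Substituting each data point gives a linear system:
  4a - 2b + c = 22
  a - b + c = 9
  c = 6
Solving the system yields a = 5, b = 2, c = 6.
So p(x) = 5x^2 + 2x + 6.
The coefficient of x is 2.

2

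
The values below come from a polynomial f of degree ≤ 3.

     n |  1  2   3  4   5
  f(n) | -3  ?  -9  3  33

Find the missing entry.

The 4 known points determine the degree-3 polynomial uniquely.
Write f(n) = an^3 + bn^2 + cn + d. Substituting each data point gives a linear system:
  a + b + c + d = -3
  27a + 9b + 3c + d = -9
  64a + 16b + 4c + d = 3
  125a + 25b + 5c + d = 33
Solving the system yields a = 1, b = -3, c = -4, d = 3.
So f(n) = n^3 - 3n^2 - 4n + 3.
Then f(2) = -9.

-9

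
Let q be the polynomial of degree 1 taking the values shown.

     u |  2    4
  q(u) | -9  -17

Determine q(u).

q(u) = -4u - 1

Write q(u) = au + b. Substituting each data point gives a linear system:
  2a + b = -9
  4a + b = -17
Solving the system yields a = -4, b = -1.
So q(u) = -4u - 1.
Check: q(2) = -9. ✓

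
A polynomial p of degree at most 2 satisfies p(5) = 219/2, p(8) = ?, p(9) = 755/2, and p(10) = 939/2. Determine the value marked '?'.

591/2

The 3 known points determine the degree-2 polynomial uniquely.
Write p(s) = as^2 + bs + c. Substituting each data point gives a linear system:
  25a + 5b + c = 219/2
  81a + 9b + c = 755/2
  100a + 10b + c = 939/2
Solving the system yields a = 5, b = -3, c = -1/2.
So p(s) = 5s² - 3s - 1/2.
Then p(8) = 591/2.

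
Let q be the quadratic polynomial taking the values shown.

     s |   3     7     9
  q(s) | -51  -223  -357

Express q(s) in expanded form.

q(s) = -4s^2 - 3s - 6

Using the Lagrange interpolation formula with nodes 3, 7, 9:
  L_0(s) = (s - 7)(s - 9) / 24
  L_1(s) = (s - 3)(s - 9) / -8
  L_2(s) = (s - 3)(s - 7) / 12
Then q(s) = -51·L_0(s) - 223·L_1(s) - 357·L_2(s).
Expanding and collecting terms gives q(s) = -4s^2 - 3s - 6.
Check: q(3) = -51. ✓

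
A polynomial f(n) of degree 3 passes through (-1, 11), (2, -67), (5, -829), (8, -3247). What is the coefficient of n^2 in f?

Write f(n) = an^3 + bn^2 + cn + d. Substituting each data point gives a linear system:
  -a + b - c + d = 11
  8a + 4b + 2c + d = -67
  125a + 25b + 5c + d = -829
  512a + 64b + 8c + d = -3247
Solving the system yields a = -6, b = -2, c = -6, d = 1.
So f(n) = -6n^3 - 2n^2 - 6n + 1.
The coefficient of n^2 is -2.

-2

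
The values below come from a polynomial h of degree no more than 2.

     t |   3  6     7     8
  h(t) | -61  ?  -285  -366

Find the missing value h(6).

The 3 known points determine the degree-2 polynomial uniquely.
Write h(t) = at^2 + bt + c. Substituting each data point gives a linear system:
  9a + 3b + c = -61
  49a + 7b + c = -285
  64a + 8b + c = -366
Solving the system yields a = -5, b = -6, c = 2.
So h(t) = -5t² - 6t + 2.
Then h(6) = -214.

-214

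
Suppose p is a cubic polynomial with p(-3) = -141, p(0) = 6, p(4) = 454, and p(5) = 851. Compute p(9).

Using the Lagrange interpolation formula with nodes -3, 0, 4, 5:
  L_0(u) = u(u - 4)(u - 5) / -168
  L_1(u) = (u + 3)(u - 4)(u - 5) / 60
  L_2(u) = (u + 3)u(u - 5) / -28
  L_3(u) = (u + 3)u(u - 4) / 40
Then p(u) = -141·L_0(u) + 6·L_1(u) + 454·L_2(u) + 851·L_3(u).
Expanding and collecting terms gives p(u) = 6u³ + 3u² + 4u + 6.
Evaluating at u = 9: p(9) = 4659.

4659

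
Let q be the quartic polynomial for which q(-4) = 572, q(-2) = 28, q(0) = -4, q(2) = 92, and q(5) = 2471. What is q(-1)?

Write q(t) = at^4 + bt^3 + ct^2 + dt + e. Substituting each data point gives a linear system:
  256a - 64b + 16c - 4d + e = 572
  16a - 8b + 4c - 2d + e = 28
  e = -4
  16a + 8b + 4c + 2d + e = 92
  625a + 125b + 25c + 5d + e = 2471
Solving the system yields a = 3, b = 4, c = 4, d = 0, e = -4.
So q(t) = 3t^4 + 4t^3 + 4t^2 - 4.
Then q(-1) = -1.

-1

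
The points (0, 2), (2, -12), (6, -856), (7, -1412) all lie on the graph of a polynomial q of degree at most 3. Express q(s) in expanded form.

Write q(s) = as^3 + bs^2 + cs + d. Substituting each data point gives a linear system:
  d = 2
  8a + 4b + 2c + d = -12
  216a + 36b + 6c + d = -856
  343a + 49b + 7c + d = -1412
Solving the system yields a = -5, b = 6, c = 1, d = 2.
So q(s) = -5s^3 + 6s^2 + s + 2.
Check: q(7) = -1412. ✓

q(s) = -5s^3 + 6s^2 + s + 2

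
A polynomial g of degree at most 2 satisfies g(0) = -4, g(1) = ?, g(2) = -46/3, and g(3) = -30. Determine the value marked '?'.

-20/3

On equispaced nodes a degree-2 polynomial has vanishing third forward difference, so
  - g(0) + 3·g(1) - 3·g(2) + g(3) = 0.
Substituting the known values and solving for g(1):
  3·g(1) = -20
  g(1) = -20/3.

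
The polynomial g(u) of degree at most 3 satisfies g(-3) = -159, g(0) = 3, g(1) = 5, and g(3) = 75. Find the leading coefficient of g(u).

4

Write g(u) = au^3 + bu^2 + cu + d. Substituting each data point gives a linear system:
  -27a + 9b - 3c + d = -159
  d = 3
  a + b + c + d = 5
  27a + 9b + 3c + d = 75
Solving the system yields a = 4, b = -5, c = 3, d = 3.
So g(u) = 4u^3 - 5u^2 + 3u + 3.
The leading coefficient is 4.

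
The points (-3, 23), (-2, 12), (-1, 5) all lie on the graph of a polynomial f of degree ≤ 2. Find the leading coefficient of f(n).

2

Write f(n) = an^2 + bn + c. Substituting each data point gives a linear system:
  9a - 3b + c = 23
  4a - 2b + c = 12
  a - b + c = 5
Solving the system yields a = 2, b = -1, c = 2.
So f(n) = 2n^2 - n + 2.
The leading coefficient is 2.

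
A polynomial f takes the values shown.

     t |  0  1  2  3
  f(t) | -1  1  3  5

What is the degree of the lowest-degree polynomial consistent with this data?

Forward differences of the values at t = 0, 1, 2, 3:
  f  : -1  1  3  5
  Δ  : 2  2  2
  Δ^2: 0  0
  Δ^3: 0
The first differences are constant (2) and nonzero, while all higher differences vanish, so the minimal degree is 1.

1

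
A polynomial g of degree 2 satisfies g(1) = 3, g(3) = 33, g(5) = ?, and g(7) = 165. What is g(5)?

87

The 3 known points determine the degree-2 polynomial uniquely.
Write g(s) = as^2 + bs + c. Substituting each data point gives a linear system:
  a + b + c = 3
  9a + 3b + c = 33
  49a + 7b + c = 165
Solving the system yields a = 3, b = 3, c = -3.
So g(s) = 3s² + 3s - 3.
Then g(5) = 87.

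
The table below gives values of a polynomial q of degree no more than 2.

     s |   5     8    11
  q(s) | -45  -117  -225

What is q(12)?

-269

Write q(s) = as^2 + bs + c. Substituting each data point gives a linear system:
  25a + 5b + c = -45
  64a + 8b + c = -117
  121a + 11b + c = -225
Solving the system yields a = -2, b = 2, c = -5.
So q(s) = -2s^2 + 2s - 5.
Then q(12) = -269.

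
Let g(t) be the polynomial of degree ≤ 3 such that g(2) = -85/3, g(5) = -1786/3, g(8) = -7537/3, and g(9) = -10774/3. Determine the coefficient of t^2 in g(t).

Write g(t) = at^3 + bt^2 + ct + d. Substituting each data point gives a linear system:
  8a + 4b + 2c + d = -85/3
  125a + 25b + 5c + d = -1786/3
  512a + 64b + 8c + d = -7537/3
  729a + 81b + 9c + d = -10774/3
Solving the system yields a = -5, b = 0, c = 6, d = -1/3.
So g(t) = -5t^3 + 6t - 1/3.
The coefficient of t^2 is 0.

0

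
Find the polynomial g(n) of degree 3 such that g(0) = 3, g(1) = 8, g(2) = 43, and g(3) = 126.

Using the Lagrange interpolation formula with nodes 0, 1, 2, 3:
  L_0(n) = (n - 1)(n - 2)(n - 3) / -6
  L_1(n) = n(n - 2)(n - 3) / 2
  L_2(n) = n(n - 1)(n - 3) / -2
  L_3(n) = n(n - 1)(n - 2) / 6
Then g(n) = 3·L_0(n) + 8·L_1(n) + 43·L_2(n) + 126·L_3(n).
Expanding and collecting terms gives g(n) = 3n^3 + 6n^2 - 4n + 3.
Check: g(2) = 43. ✓

g(n) = 3n^3 + 6n^2 - 4n + 3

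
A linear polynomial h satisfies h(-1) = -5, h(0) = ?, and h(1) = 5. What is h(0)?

0

The 2 known points determine the degree-1 polynomial uniquely.
Write h(u) = au + b. Substituting each data point gives a linear system:
  -a + b = -5
  a + b = 5
Solving the system yields a = 5, b = 0.
So h(u) = 5u.
Then h(0) = 0.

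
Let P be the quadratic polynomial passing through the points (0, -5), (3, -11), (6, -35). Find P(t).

P(t) = -t^2 + t - 5

Write P(t) = at^2 + bt + c. Substituting each data point gives a linear system:
  c = -5
  9a + 3b + c = -11
  36a + 6b + c = -35
Solving the system yields a = -1, b = 1, c = -5.
So P(t) = -t^2 + t - 5.
Check: P(6) = -35. ✓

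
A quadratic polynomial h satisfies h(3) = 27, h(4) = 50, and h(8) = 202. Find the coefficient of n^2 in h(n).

Write h(n) = an^2 + bn + c. Substituting each data point gives a linear system:
  9a + 3b + c = 27
  16a + 4b + c = 50
  64a + 8b + c = 202
Solving the system yields a = 3, b = 2, c = -6.
So h(n) = 3n^2 + 2n - 6.
The leading coefficient is 3.

3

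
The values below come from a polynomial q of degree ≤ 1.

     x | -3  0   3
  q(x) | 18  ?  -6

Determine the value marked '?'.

The 2 known points determine the degree-1 polynomial uniquely.
Write q(x) = ax + b. Substituting each data point gives a linear system:
  -3a + b = 18
  3a + b = -6
Solving the system yields a = -4, b = 6.
So q(x) = -4x + 6.
Then q(0) = 6.

6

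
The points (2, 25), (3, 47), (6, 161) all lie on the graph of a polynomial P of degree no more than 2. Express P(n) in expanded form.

Write P(n) = an^2 + bn + c. Substituting each data point gives a linear system:
  4a + 2b + c = 25
  9a + 3b + c = 47
  36a + 6b + c = 161
Solving the system yields a = 4, b = 2, c = 5.
So P(n) = 4n² + 2n + 5.
Check: P(3) = 47. ✓

P(n) = 4n^2 + 2n + 5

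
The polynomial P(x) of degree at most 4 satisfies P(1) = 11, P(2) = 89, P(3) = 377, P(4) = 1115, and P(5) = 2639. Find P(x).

Using the Lagrange interpolation formula with nodes 1, 2, 3, 4, 5:
  L_0(x) = (x - 2)(x - 3)(x - 4)(x - 5) / 24
  L_1(x) = (x - 1)(x - 3)(x - 4)(x - 5) / -6
  L_2(x) = (x - 1)(x - 2)(x - 4)(x - 5) / 4
  L_3(x) = (x - 1)(x - 2)(x - 3)(x - 5) / -6
  L_4(x) = (x - 1)(x - 2)(x - 3)(x - 4) / 24
Then P(x) = 11·L_0(x) + 89·L_1(x) + 377·L_2(x) + 1115·L_3(x) + 2639·L_4(x).
Expanding and collecting terms gives P(x) = 4x⁴ + 5x² + 3x - 1.
Check: P(1) = 11. ✓

P(x) = 4x^4 + 5x^2 + 3x - 1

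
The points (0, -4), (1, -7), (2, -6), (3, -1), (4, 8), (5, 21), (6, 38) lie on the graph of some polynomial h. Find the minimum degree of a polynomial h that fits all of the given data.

2

Forward differences of the values at s = 0, 1, 2, 3, 4, 5, 6:
  h  : -4  -7  -6  -1  8  21  38
  Δ  : -3  1  5  9  13  17
  Δ^2: 4  4  4  4  4
  Δ^3: 0  0  0  0
  Δ^4: 0  0  0
  Δ^5: 0  0
  Δ^6: 0
The second differences are constant (4) and nonzero, while all higher differences vanish, so the minimal degree is 2.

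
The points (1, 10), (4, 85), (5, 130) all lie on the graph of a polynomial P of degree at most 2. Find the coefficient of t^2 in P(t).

Write P(t) = at^2 + bt + c. Substituting each data point gives a linear system:
  a + b + c = 10
  16a + 4b + c = 85
  25a + 5b + c = 130
Solving the system yields a = 5, b = 0, c = 5.
So P(t) = 5t^2 + 5.
The leading coefficient is 5.

5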